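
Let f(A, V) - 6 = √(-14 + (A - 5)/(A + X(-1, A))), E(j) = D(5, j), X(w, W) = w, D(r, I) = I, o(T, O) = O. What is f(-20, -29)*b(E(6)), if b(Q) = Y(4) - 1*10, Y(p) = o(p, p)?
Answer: -36 - 2*I*√5649/7 ≈ -36.0 - 21.474*I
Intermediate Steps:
E(j) = j
Y(p) = p
f(A, V) = 6 + √(-14 + (-5 + A)/(-1 + A)) (f(A, V) = 6 + √(-14 + (A - 5)/(A - 1)) = 6 + √(-14 + (-5 + A)/(-1 + A)))
b(Q) = -6 (b(Q) = 4 - 1*10 = 4 - 10 = -6)
f(-20, -29)*b(E(6)) = (6 + √((9 - 13*(-20))/(-1 - 20)))*(-6) = (6 + √((9 + 260)/(-21)))*(-6) = (6 + √(-1/21*269))*(-6) = (6 + √(-269/21))*(-6) = (6 + I*√5649/21)*(-6) = -36 - 2*I*√5649/7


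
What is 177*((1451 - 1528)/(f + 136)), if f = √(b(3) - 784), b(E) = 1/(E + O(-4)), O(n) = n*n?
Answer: -35217336/366319 + 40887*I*√31445/366319 ≈ -96.138 + 19.793*I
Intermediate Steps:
O(n) = n²
b(E) = 1/(16 + E) (b(E) = 1/(E + (-4)²) = 1/(E + 16) = 1/(16 + E))
f = 3*I*√31445/19 (f = √(1/(16 + 3) - 784) = √(1/19 - 784) = √(-14895/19) = 3*I*√31445/19 ≈ 27.999*I)
177*((1451 - 1528)/(f + 136)) = 177*((1451 - 1528)/(3*I*√31445/19 + 136)) = 177*(-77/(136 + 3*I*√31445/19)) = -13629/(136 + 3*I*√31445/19)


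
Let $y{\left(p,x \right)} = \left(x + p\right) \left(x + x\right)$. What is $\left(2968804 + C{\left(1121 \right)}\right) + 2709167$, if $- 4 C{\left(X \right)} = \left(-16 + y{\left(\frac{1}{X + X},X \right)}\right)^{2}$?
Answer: $- \frac{6316488301405}{4} \approx -1.5791 \cdot 10^{12}$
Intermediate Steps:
$y{\left(p,x \right)} = 2 x \left(p + x\right)$ ($y{\left(p,x \right)} = \left(p + x\right) 2 x = 2 x \left(p + x\right)$)
$C{\left(X \right)} = - \frac{\left(-16 + 2 X \left(X + \frac{1}{2 X}\right)\right)^{2}}{4}$ ($C{\left(X \right)} = - \frac{\left(-16 + 2 X \left(\frac{1}{X + X} + X\right)\right)^{2}}{4} = - \frac{\left(-16 + 2 X \left(\frac{1}{2 X} + X\right)\right)^{2}}{4} = - \frac{\left(-16 + 2 X \left(X + \frac{1}{2 X}\right)\right)^{2}}{4}$)
$\left(2968804 + C{\left(1121 \right)}\right) + 2709167 = \left(2968804 - \frac{\left(-15 + 2 \cdot 1121^{2}\right)^{2}}{4}\right) + 2709167 = \left(2968804 - \frac{\left(-15 + 2 \cdot 1256641\right)^{2}}{4}\right) + 2709167 = \left(2968804 - \frac{\left(-15 + 2513282\right)^{2}}{4}\right) + 2709167 = \left(2968804 - \frac{2513267^{2}}{4}\right) + 2709167 = \left(2968804 - \frac{6316511013289}{4}\right) + 2709167 = - \frac{6316499138073}{4} + 2709167 = - \frac{6316488301405}{4}$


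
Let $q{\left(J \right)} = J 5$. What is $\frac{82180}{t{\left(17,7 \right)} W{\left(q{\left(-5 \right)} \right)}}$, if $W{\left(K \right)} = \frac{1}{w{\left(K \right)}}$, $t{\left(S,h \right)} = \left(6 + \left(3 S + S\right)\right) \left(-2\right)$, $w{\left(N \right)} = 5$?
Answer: $- \frac{102725}{37} \approx -2776.4$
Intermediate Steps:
$q{\left(J \right)} = 5 J$
$t{\left(S,h \right)} = -12 - 8 S$ ($t{\left(S,h \right)} = \left(6 + 4 S\right) \left(-2\right) = -12 - 8 S$)
$W{\left(K \right)} = \frac{1}{5}$
$\frac{82180}{t{\left(17,7 \right)} W{\left(q{\left(-5 \right)} \right)}} = \frac{82180}{\left(-12 - 136\right) \frac{1}{5}} = \frac{82180}{\left(-148\right) \frac{1}{5}} = \frac{82180}{- \frac{148}{5}} = 82180 \left(- \frac{5}{148}\right) = - \frac{102725}{37}$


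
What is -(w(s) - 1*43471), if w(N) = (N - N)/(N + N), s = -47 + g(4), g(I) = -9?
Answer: 43471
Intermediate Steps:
s = -56 (s = -47 - 9 = -56)
w(N) = 0 (w(N) = 0/((2*N)) = 0*(1/(2*N)) = 0)
-(w(s) - 1*43471) = -(0 - 1*43471) = -(0 - 43471) = -1*(-43471) = 43471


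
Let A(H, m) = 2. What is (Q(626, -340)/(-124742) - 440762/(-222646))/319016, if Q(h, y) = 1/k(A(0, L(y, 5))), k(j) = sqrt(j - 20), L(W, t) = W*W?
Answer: 220381/35513818168 + I*sqrt(2)/238768163232 ≈ 6.2055e-6 + 5.923e-12*I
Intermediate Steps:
L(W, t) = W**2
k(j) = sqrt(-20 + j)
Q(h, y) = -I*sqrt(2)/6 (Q(h, y) = 1/(sqrt(-20 + 2)) = 1/(sqrt(-18)) = 1/(3*I*sqrt(2)) = -I*sqrt(2)/6)
(Q(626, -340)/(-124742) - 440762/(-222646))/319016 = (-I*sqrt(2)/6/(-124742) - 440762/(-222646))/319016 = (-I*sqrt(2)/6*(-1/124742) - 440762*(-1/222646))*(1/319016) = (I*sqrt(2)/748452 + 220381/111323)*(1/319016) = (220381/111323 + I*sqrt(2)/748452)*(1/319016) = 220381/35513818168 + I*sqrt(2)/238768163232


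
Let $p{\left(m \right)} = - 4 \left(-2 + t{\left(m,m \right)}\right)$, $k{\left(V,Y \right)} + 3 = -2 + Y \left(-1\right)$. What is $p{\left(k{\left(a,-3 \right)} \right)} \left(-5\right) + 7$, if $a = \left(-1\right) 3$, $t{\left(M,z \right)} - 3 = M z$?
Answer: $107$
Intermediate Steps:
$t{\left(M,z \right)} = 3 + M z$
$a = -3$
$k{\left(V,Y \right)} = -5 - Y$ ($k{\left(V,Y \right)} = -3 + \left(-2 + Y \left(-1\right)\right) = -3 - \left(2 + Y\right) = -5 - Y$)
$p{\left(m \right)} = -4 - 4 m^{2}$ ($p{\left(m \right)} = - 4 \left(-2 + \left(3 + m m\right)\right) = - 4 \left(-2 + \left(3 + m^{2}\right)\right) = - 4 \left(1 + m^{2}\right) = -4 - 4 m^{2}$)
$p{\left(k{\left(a,-3 \right)} \right)} \left(-5\right) + 7 = \left(-4 - 4 \left(-5 - -3\right)^{2}\right) \left(-5\right) + 7 = \left(-4 - 4 \left(-5 + 3\right)^{2}\right) \left(-5\right) + 7 = \left(-4 - 4 \left(-2\right)^{2}\right) \left(-5\right) + 7 = \left(-4 - 16\right) \left(-5\right) + 7 = \left(-20\right) \left(-5\right) + 7 = 100 + 7 = 107$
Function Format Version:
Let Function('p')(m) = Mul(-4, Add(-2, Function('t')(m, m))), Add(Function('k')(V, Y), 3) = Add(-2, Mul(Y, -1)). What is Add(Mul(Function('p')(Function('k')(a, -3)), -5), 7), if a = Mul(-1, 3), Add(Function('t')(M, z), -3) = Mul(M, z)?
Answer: 107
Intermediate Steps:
Function('t')(M, z) = Add(3, Mul(M, z))
a = -3
Function('k')(V, Y) = Add(-5, Mul(-1, Y)) (Function('k')(V, Y) = Add(-3, Add(-2, Mul(Y, -1))) = Add(-3, Add(-2, Mul(-1, Y))) = Add(-5, Mul(-1, Y)))
Function('p')(m) = Add(-4, Mul(-4, Pow(m, 2))) (Function('p')(m) = Mul(-4, Add(-2, Add(3, Mul(m, m)))) = Mul(-4, Add(-2, Add(3, Pow(m, 2)))) = Mul(-4, Add(1, Pow(m, 2))) = Add(-4, Mul(-4, Pow(m, 2))))
Add(Mul(Function('p')(Function('k')(a, -3)), -5), 7) = Add(Mul(Add(-4, Mul(-4, Pow(Add(-5, Mul(-1, -3)), 2))), -5), 7) = Add(Mul(Add(-4, Mul(-4, Pow(Add(-5, 3), 2))), -5), 7) = Add(Mul(Add(-4, Mul(-4, Pow(-2, 2))), -5), 7) = Add(Mul(Add(-4, Mul(-4, 4)), -5), 7) = Add(Mul(Add(-4, -16), -5), 7) = Add(Mul(-20, -5), 7) = Add(100, 7) = 107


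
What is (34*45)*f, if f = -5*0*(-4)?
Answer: 0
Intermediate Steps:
f = 0 (f = 0*(-4) = 0)
(34*45)*f = (34*45)*0 = 1530*0 = 0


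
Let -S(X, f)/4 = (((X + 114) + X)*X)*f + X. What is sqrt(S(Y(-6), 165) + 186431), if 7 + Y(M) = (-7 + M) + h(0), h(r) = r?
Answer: sqrt(1163311) ≈ 1078.6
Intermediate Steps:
Y(M) = -14 + M (Y(M) = -7 + ((-7 + M) + 0) = -7 + (-7 + M) = -14 + M)
S(X, f) = -4*X - 4*X*f*(114 + 2*X) (S(X, f) = -4*((((X + 114) + X)*X)*f + X) = -4*((((114 + X) + X)*X)*f + X) = -4*(((114 + 2*X)*X)*f + X) = -4*((X*(114 + 2*X))*f + X) = -4*(X*f*(114 + 2*X) + X) = -4*(X + X*f*(114 + 2*X)) = -4*X - 4*X*f*(114 + 2*X))
sqrt(S(Y(-6), 165) + 186431) = sqrt(-4*(-14 - 6)*(1 + 114*165 + 2*(-14 - 6)*165) + 186431) = sqrt(-4*(-20)*(1 + 18810 + 2*(-20)*165) + 186431) = sqrt(-4*(-20)*(1 + 18810 - 6600) + 186431) = sqrt(-4*(-20)*12211 + 186431) = sqrt(976880 + 186431) = sqrt(1163311)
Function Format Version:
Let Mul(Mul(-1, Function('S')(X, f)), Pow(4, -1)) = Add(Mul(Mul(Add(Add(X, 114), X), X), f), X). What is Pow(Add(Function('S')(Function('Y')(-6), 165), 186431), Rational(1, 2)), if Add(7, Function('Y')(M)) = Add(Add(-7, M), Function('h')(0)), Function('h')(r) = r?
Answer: Pow(1163311, Rational(1, 2)) ≈ 1078.6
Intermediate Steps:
Function('Y')(M) = Add(-14, M) (Function('Y')(M) = Add(-7, Add(Add(-7, M), 0)) = Add(-7, Add(-7, M)) = Add(-14, M))
Function('S')(X, f) = Add(Mul(-4, X), Mul(-4, X, f, Add(114, Mul(2, X)))) (Function('S')(X, f) = Mul(-4, Add(Mul(Mul(Add(Add(X, 114), X), X), f), X)) = Mul(-4, Add(Mul(Mul(Add(Add(114, X), X), X), f), X)) = Mul(-4, Add(Mul(Mul(Add(114, Mul(2, X)), X), f), X)) = Mul(-4, Add(Mul(Mul(X, Add(114, Mul(2, X))), f), X)) = Mul(-4, Add(Mul(X, f, Add(114, Mul(2, X))), X)) = Mul(-4, Add(X, Mul(X, f, Add(114, Mul(2, X))))) = Add(Mul(-4, X), Mul(-4, X, f, Add(114, Mul(2, X)))))
Pow(Add(Function('S')(Function('Y')(-6), 165), 186431), Rational(1, 2)) = Pow(Add(Mul(-4, Add(-14, -6), Add(1, Mul(114, 165), Mul(2, Add(-14, -6), 165))), 186431), Rational(1, 2)) = Pow(Add(Mul(-4, -20, Add(1, 18810, Mul(2, -20, 165))), 186431), Rational(1, 2)) = Pow(Add(Mul(-4, -20, Add(1, 18810, -6600)), 186431), Rational(1, 2)) = Pow(Add(Mul(-4, -20, 12211), 186431), Rational(1, 2)) = Pow(Add(976880, 186431), Rational(1, 2)) = Pow(1163311, Rational(1, 2))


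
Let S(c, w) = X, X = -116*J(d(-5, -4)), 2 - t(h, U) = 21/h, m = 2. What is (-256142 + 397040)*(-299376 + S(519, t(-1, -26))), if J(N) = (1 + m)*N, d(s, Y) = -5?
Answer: -41936317128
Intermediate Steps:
J(N) = 3*N (J(N) = (1 + 2)*N = 3*N)
t(h, U) = 2 - 21/h
X = 1740 (X = -348*(-5) = -116*(-15) = 1740)
S(c, w) = 1740
(-256142 + 397040)*(-299376 + S(519, t(-1, -26))) = (-256142 + 397040)*(-299376 + 1740) = 140898*(-297636) = -41936317128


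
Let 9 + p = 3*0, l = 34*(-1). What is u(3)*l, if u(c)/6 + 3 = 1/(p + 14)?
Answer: 2856/5 ≈ 571.20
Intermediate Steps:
l = -34
p = -9 (p = -9 + 3*0 = -9 + 0 = -9)
u(c) = -84/5 (u(c) = -18 + 6/(-9 + 14) = -18 + 6/5 = -84/5)
u(3)*l = -84/5*(-34) = 2856/5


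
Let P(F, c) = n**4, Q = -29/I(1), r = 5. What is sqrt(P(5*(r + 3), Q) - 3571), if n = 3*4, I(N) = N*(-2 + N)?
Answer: sqrt(17165) ≈ 131.02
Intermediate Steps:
n = 12
Q = 29 (Q = -29/(-2 + 1) = -29/(1*(-1)) = -29/(-1) = -29*(-1) = 29)
P(F, c) = 20736 (P(F, c) = 12**4 = 20736)
sqrt(P(5*(r + 3), Q) - 3571) = sqrt(20736 - 3571) = sqrt(17165)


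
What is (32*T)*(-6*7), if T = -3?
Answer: 4032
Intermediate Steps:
(32*T)*(-6*7) = (32*(-3))*(-6*7) = -96*(-42) = 4032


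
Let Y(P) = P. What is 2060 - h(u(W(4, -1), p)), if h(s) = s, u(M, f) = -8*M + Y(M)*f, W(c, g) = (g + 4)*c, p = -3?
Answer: 2192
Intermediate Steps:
W(c, g) = c*(4 + g) (W(c, g) = (4 + g)*c = c*(4 + g))
u(M, f) = -8*M + M*f
2060 - h(u(W(4, -1), p)) = 2060 - 4*(4 - 1)*(-8 - 3) = 2060 - 4*3*(-11) = 2060 - 12*(-11) = 2060 - 1*(-132) = 2060 + 132 = 2192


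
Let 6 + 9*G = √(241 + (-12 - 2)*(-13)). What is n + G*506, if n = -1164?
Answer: -4504/3 + 506*√47/3 ≈ -345.01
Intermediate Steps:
G = -⅔ + √47/3 (G = -⅔ + √(241 + (-12 - 2)*(-13))/9 = -⅔ + √(241 - 14*(-13))/9 = -⅔ + √(241 + 182)/9 = -⅔ + √423/9 = -⅔ + (3*√47)/9 = -⅔ + √47/3 ≈ 1.6186)
n + G*506 = -1164 + (-⅔ + √47/3)*506 = -1164 + (-1012/3 + 506*√47/3) = -4504/3 + 506*√47/3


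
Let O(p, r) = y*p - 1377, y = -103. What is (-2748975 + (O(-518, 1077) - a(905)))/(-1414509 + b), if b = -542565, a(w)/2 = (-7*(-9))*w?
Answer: 1405514/978537 ≈ 1.4363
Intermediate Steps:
a(w) = 126*w (a(w) = 2*((-7*(-9))*w) = 2*(63*w) = 126*w)
O(p, r) = -1377 - 103*p (O(p, r) = -103*p - 1377 = -1377 - 103*p)
(-2748975 + (O(-518, 1077) - a(905)))/(-1414509 + b) = (-2748975 + ((-1377 - 103*(-518)) - 126*905))/(-1414509 - 542565) = (-2748975 + ((-1377 + 53354) - 1*114030))/(-1957074) = (-2748975 + (51977 - 114030))*(-1/1957074) = (-2748975 - 62053)*(-1/1957074) = -2811028*(-1/1957074) = 1405514/978537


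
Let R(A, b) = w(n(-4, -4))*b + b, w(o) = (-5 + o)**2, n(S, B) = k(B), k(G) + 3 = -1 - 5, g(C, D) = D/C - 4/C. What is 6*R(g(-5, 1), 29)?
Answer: 34278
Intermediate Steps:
g(C, D) = -4/C + D/C
k(G) = -9 (k(G) = -3 + (-1 - 5) = -3 - 6 = -9)
n(S, B) = -9
R(A, b) = 197*b (R(A, b) = (-5 - 9)**2*b + b = (-14)**2*b + b = 196*b + b = 197*b)
6*R(g(-5, 1), 29) = 6*(197*29) = 6*5713 = 34278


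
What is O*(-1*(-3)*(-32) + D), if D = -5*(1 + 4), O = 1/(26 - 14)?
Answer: -121/12 ≈ -10.083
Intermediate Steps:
O = 1/12 ≈ 0.083333
D = -25 (D = -5*5 = -25)
O*(-1*(-3)*(-32) + D) = (-1*(-3)*(-32) - 25)/12 = (3*(-32) - 25)/12 = (-96 - 25)/12 = (1/12)*(-121) = -121/12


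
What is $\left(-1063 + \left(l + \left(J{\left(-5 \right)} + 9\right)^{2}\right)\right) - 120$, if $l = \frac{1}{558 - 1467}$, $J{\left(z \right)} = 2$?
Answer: $- \frac{965359}{909} \approx -1062.0$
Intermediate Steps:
$l = - \frac{1}{909}$ ($l = \frac{1}{-909} = - \frac{1}{909} \approx -0.0011001$)
$\left(-1063 + \left(l + \left(J{\left(-5 \right)} + 9\right)^{2}\right)\right) - 120 = \left(-1063 - \left(\frac{1}{909} - \left(2 + 9\right)^{2}\right)\right) - 120 = \left(-1063 - \left(\frac{1}{909} - 11^{2}\right)\right) - 120 = \left(-1063 + \left(- \frac{1}{909} + 121\right)\right) - 120 = \left(-1063 + \frac{109988}{909}\right) - 120 = - \frac{856279}{909} - 120 = - \frac{965359}{909}$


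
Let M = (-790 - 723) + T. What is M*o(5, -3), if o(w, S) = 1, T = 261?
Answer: -1252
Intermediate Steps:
M = -1252 (M = (-790 - 723) + 261 = -1513 + 261 = -1252)
M*o(5, -3) = -1252*1 = -1252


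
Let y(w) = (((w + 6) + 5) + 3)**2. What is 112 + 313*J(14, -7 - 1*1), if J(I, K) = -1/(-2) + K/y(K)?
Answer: 3581/18 ≈ 198.94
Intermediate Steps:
y(w) = (14 + w)**2 (y(w) = (((6 + w) + 5) + 3)**2 = ((11 + w) + 3)**2 = (14 + w)**2)
J(I, K) = 1/2 + K/(14 + K)**2 (J(I, K) = -1/(-2) + K/((14 + K)**2) = -1*(-1/2) + K/(14 + K)**2 = 1/2 + K/(14 + K)**2)
112 + 313*J(14, -7 - 1*1) = 112 + 313*(1/2 + (-7 - 1*1)/(14 + (-7 - 1*1))**2) = 112 + 313*(1/2 + (-7 - 1)/(14 + (-7 - 1))**2) = 112 + 313*(1/2 - 8/(14 - 8)**2) = 112 + 313*(1/2 - 8/6**2) = 112 + 313*(1/2 - 8*1/36) = 112 + 313*(1/2 - 2/9) = 112 + 313*(5/18) = 112 + 1565/18 = 3581/18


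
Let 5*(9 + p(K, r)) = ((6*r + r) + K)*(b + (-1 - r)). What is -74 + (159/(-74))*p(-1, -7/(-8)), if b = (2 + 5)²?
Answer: -3752063/23680 ≈ -158.45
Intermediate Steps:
b = 49 (b = 7² = 49)
p(K, r) = -9 + (48 - r)*(K + 7*r)/5 (p(K, r) = -9 + (((6*r + r) + K)*(49 + (-1 - r)))/5 = -9 + ((7*r + K)*(48 - r))/5 = -9 + ((K + 7*r)*(48 - r))/5 = -9 + ((48 - r)*(K + 7*r))/5 = -9 + (48 - r)*(K + 7*r)/5)
-74 + (159/(-74))*p(-1, -7/(-8)) = -74 + (159/(-74))*(-9 - 7*(-7/(-8))²/5 + (48/5)*(-1) + 336*(-7/(-8))/5 - ⅕*(-1)*(-7/(-8))) = -74 + (159*(-1/74))*(-9 - 7*(-7*(-⅛))²/5 - 48/5 + 336*(-7*(-⅛))/5 - ⅕*(-1)*(-7*(-⅛))) = -74 - 159*(-9 - 7*(7/8)²/5 - 48/5 + (336/5)*(7/8) - ⅕*(-1)*7/8)/74 = -74 - 159*(-9 - 7/5*49/64 - 48/5 + 294/5 + 7/40)/74 = -74 - 159*(-9 - 343/320 - 48/5 + 294/5 + 7/40)/74 = -74 - 159/74*12577/320 = -74 - 1999743/23680 = -3752063/23680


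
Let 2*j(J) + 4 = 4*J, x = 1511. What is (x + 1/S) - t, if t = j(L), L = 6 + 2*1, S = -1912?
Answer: 2862263/1912 ≈ 1497.0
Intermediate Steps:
L = 8 (L = 6 + 2 = 8)
j(J) = -2 + 2*J (j(J) = -2 + (4*J)/2 = -2 + 2*J)
t = 14 (t = -2 + 2*8 = -2 + 16 = 14)
(x + 1/S) - t = (1511 + 1/(-1912)) - 1*14 = (1511 - 1/1912) - 14 = 2889031/1912 - 14 = 2862263/1912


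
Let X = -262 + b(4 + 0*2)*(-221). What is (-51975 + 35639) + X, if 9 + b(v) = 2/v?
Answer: -29439/2 ≈ -14720.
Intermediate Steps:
b(v) = -9 + 2/v
X = 3233/2 (X = -262 + (-9 + 2/(4 + 0*2))*(-221) = -262 + (-9 + 2/(4 + 0))*(-221) = -262 + (-9 + 2/4)*(-221) = -262 + (-9 + 2*(¼))*(-221) = -262 + (-9 + ½)*(-221) = -262 - 17/2*(-221) = -262 + 3757/2 = 3233/2 ≈ 1616.5)
(-51975 + 35639) + X = (-51975 + 35639) + 3233/2 = -16336 + 3233/2 = -29439/2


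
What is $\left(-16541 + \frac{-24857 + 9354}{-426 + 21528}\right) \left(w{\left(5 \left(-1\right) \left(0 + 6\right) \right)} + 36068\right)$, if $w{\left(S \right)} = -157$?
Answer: $- \frac{12535225992035}{21102} \approx -5.9403 \cdot 10^{8}$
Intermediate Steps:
$\left(-16541 + \frac{-24857 + 9354}{-426 + 21528}\right) \left(w{\left(5 \left(-1\right) \left(0 + 6\right) \right)} + 36068\right) = \left(-16541 + \frac{-24857 + 9354}{-426 + 21528}\right) \left(-157 + 36068\right) = \left(-16541 - \frac{15503}{21102}\right) 35911 = \left(- \frac{349063685}{21102}\right) 35911 = - \frac{12535225992035}{21102}$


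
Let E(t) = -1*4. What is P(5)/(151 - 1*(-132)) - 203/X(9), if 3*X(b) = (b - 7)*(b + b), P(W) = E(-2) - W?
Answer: -57557/3396 ≈ -16.948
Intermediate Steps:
E(t) = -4
P(W) = -4 - W
X(b) = 2*b*(-7 + b)/3 (X(b) = ((b - 7)*(b + b))/3 = ((-7 + b)*(2*b))/3 = (2*b*(-7 + b))/3 = 2*b*(-7 + b)/3)
P(5)/(151 - 1*(-132)) - 203/X(9) = (-4 - 1*5)/(151 - 1*(-132)) - 203*1/(6*(-7 + 9)) = (-4 - 5)/(151 + 132) - 203/((⅔)*9*2) = -9/283 - 203/12 = -57557/3396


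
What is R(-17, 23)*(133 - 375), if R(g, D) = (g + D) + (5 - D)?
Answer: 2904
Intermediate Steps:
R(g, D) = 5 + g (R(g, D) = (D + g) + (5 - D) = 5 + g)
R(-17, 23)*(133 - 375) = (5 - 17)*(133 - 375) = -12*(-242) = 2904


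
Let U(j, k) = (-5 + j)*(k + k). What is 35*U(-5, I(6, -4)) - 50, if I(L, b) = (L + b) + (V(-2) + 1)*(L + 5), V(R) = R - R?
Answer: -9150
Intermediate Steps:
V(R) = 0
I(L, b) = 5 + b + 2*L (I(L, b) = (L + b) + (0 + 1)*(L + 5) = (L + b) + 1*(5 + L) = (L + b) + (5 + L) = 5 + b + 2*L)
U(j, k) = 2*k*(-5 + j) (U(j, k) = (-5 + j)*(2*k) = 2*k*(-5 + j))
35*U(-5, I(6, -4)) - 50 = 35*(2*(5 - 4 + 2*6)*(-5 - 5)) - 50 = 35*(2*(5 - 4 + 12)*(-10)) - 50 = 35*(2*13*(-10)) - 50 = 35*(-260) - 50 = -9100 - 50 = -9150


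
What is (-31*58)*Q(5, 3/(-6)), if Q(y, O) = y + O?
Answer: -8091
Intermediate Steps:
Q(y, O) = O + y
(-31*58)*Q(5, 3/(-6)) = (-31*58)*(3/(-6) + 5) = -1798*(3*(-1/6) + 5) = -1798*(-1/2 + 5) = -1798*9/2 = -8091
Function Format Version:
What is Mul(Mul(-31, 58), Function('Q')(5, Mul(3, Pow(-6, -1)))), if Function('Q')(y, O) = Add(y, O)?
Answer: -8091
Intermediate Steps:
Function('Q')(y, O) = Add(O, y)
Mul(Mul(-31, 58), Function('Q')(5, Mul(3, Pow(-6, -1)))) = Mul(Mul(-31, 58), Add(Mul(3, Pow(-6, -1)), 5)) = Mul(-1798, Add(Mul(3, Rational(-1, 6)), 5)) = Mul(-1798, Add(Rational(-1, 2), 5)) = Mul(-1798, Rational(9, 2)) = -8091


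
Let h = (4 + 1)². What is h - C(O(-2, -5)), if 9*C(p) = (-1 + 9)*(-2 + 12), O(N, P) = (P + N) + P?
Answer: 145/9 ≈ 16.111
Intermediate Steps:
O(N, P) = N + 2*P (O(N, P) = (N + P) + P = N + 2*P)
C(p) = 80/9 (C(p) = ((-1 + 9)*(-2 + 12))/9 = (8*10)/9 = (⅑)*80 = 80/9)
h = 25 (h = 5² = 25)
h - C(O(-2, -5)) = 25 - 1*80/9 = 25 - 80/9 = 145/9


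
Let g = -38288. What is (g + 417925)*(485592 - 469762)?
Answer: 6009653710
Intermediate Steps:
(g + 417925)*(485592 - 469762) = (-38288 + 417925)*(485592 - 469762) = 379637*15830 = 6009653710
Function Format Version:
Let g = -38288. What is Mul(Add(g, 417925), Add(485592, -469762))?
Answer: 6009653710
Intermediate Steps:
Mul(Add(g, 417925), Add(485592, -469762)) = Mul(Add(-38288, 417925), Add(485592, -469762)) = Mul(379637, 15830) = 6009653710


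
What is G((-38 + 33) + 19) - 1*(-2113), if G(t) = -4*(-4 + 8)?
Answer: 2097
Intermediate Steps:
G(t) = -16 (G(t) = -4*4 = -16)
G((-38 + 33) + 19) - 1*(-2113) = -16 - 1*(-2113) = -16 + 2113 = 2097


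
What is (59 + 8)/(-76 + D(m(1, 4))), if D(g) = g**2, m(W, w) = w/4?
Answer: -67/75 ≈ -0.89333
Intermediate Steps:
m(W, w) = w/4 (m(W, w) = w*(1/4) = w/4)
(59 + 8)/(-76 + D(m(1, 4))) = (59 + 8)/(-76 + ((1/4)*4)**2) = 67/(-76 + 1**2) = 67/(-76 + 1) = 67/(-75) = -1/75*67 = -67/75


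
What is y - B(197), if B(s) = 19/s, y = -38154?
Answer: -7516357/197 ≈ -38154.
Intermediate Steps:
y - B(197) = -38154 - 19/197 = -7516357/197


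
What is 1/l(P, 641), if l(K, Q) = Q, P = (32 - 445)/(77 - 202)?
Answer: 1/641 ≈ 0.0015601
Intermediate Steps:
P = 413/125 (P = -413/(-125) = -413*(-1/125) = 413/125 ≈ 3.3040)
1/l(P, 641) = 1/641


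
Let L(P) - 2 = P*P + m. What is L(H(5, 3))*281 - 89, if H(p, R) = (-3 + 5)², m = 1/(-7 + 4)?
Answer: 14626/3 ≈ 4875.3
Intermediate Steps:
m = -⅓ (m = 1/(-3) = -⅓ ≈ -0.33333)
H(p, R) = 4 (H(p, R) = 2² = 4)
L(P) = 5/3 + P² (L(P) = 2 + (P*P - ⅓) = 2 + (P² - ⅓) = 2 + (-⅓ + P²) = 5/3 + P²)
L(H(5, 3))*281 - 89 = (5/3 + 4²)*281 - 89 = (5/3 + 16)*281 - 89 = (53/3)*281 - 89 = 14893/3 - 89 = 14626/3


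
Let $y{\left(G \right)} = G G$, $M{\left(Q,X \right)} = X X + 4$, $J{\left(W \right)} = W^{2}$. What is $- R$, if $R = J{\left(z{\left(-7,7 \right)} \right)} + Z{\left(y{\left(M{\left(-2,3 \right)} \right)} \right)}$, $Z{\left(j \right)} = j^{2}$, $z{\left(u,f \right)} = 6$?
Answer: $-28597$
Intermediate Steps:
$M{\left(Q,X \right)} = 4 + X^{2}$ ($M{\left(Q,X \right)} = X^{2} + 4 = 4 + X^{2}$)
$y{\left(G \right)} = G^{2}$
$R = 28597$ ($R = 6^{2} + \left(\left(4 + 3^{2}\right)^{2}\right)^{2} = 36 + \left(\left(4 + 9\right)^{2}\right)^{2} = 36 + \left(13^{2}\right)^{2} = 36 + 169^{2} = 36 + 28561 = 28597$)
$- R = \left(-1\right) 28597 = -28597$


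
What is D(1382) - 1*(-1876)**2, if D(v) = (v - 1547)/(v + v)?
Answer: -9727555429/2764 ≈ -3.5194e+6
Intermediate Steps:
D(v) = (-1547 + v)/(2*v) (D(v) = (-1547 + v)/((2*v)) = (-1547 + v)*(1/(2*v)) = (-1547 + v)/(2*v))
D(1382) - 1*(-1876)**2 = (1/2)*(-1547 + 1382)/1382 - 1*(-1876)**2 = (1/2)*(1/1382)*(-165) - 1*3519376 = -165/2764 - 3519376 = -9727555429/2764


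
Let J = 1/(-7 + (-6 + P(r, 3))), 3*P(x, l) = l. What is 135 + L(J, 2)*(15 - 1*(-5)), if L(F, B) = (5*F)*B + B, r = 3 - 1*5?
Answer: 475/3 ≈ 158.33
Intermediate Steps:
r = -2 (r = 3 - 5 = -2)
P(x, l) = l/3
J = -1/12 (J = 1/(-7 + (-6 + (1/3)*3)) = 1/(-7 + (-6 + 1)) = 1/(-7 - 5) = 1/(-12) = -1/12 ≈ -0.083333)
L(F, B) = B + 5*B*F (L(F, B) = 5*B*F + B = B + 5*B*F)
135 + L(J, 2)*(15 - 1*(-5)) = 135 + (2*(1 + 5*(-1/12)))*(15 - 1*(-5)) = 135 + (2*(1 - 5/12))*(15 + 5) = 135 + (2*(7/12))*20 = 135 + (7/6)*20 = 135 + 70/3 = 475/3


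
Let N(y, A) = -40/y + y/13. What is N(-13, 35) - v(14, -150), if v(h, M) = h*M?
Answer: 27327/13 ≈ 2102.1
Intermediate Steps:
v(h, M) = M*h
N(y, A) = -40/y + y/13 (N(y, A) = -40/y + y*(1/13) = -40/y + y/13)
N(-13, 35) - v(14, -150) = (-40/(-13) + (1/13)*(-13)) - (-150)*14 = (-40*(-1/13) - 1) - 1*(-2100) = (40/13 - 1) + 2100 = 27/13 + 2100 = 27327/13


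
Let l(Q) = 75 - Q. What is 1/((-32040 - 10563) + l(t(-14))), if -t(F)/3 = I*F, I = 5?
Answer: -1/42738 ≈ -2.3398e-5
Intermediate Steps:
t(F) = -15*F
1/((-32040 - 10563) + l(t(-14))) = 1/((-32040 - 10563) + (75 - (-15)*(-14))) = 1/(-42603 + (75 - 1*210)) = 1/(-42603 + (75 - 210)) = 1/(-42603 - 135) = 1/(-42738) = -1/42738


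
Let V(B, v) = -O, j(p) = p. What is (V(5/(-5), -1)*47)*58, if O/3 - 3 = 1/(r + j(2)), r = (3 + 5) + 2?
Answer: -50431/2 ≈ -25216.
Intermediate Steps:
r = 10 (r = 8 + 2 = 10)
O = 37/4 (O = 9 + 3/(10 + 2) = 9 + 3/12 = 9 + 3*(1/12) = 9 + ¼ = 37/4 ≈ 9.2500)
V(B, v) = -37/4 (V(B, v) = -1*37/4 = -37/4)
(V(5/(-5), -1)*47)*58 = -37/4*47*58 = -1739/4*58 = -50431/2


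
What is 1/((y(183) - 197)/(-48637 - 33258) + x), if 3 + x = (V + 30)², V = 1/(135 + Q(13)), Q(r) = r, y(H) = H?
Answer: 1793828080/1609791403911 ≈ 0.0011143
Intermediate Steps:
V = 1/148 (V = 1/(135 + 13) = 1/148 ≈ 0.0067568)
x = 19656769/21904 (x = -3 + (1/148 + 30)² = -3 + (4441/148)² = -3 + 19722481/21904 = 19656769/21904 ≈ 897.41)
1/((y(183) - 197)/(-48637 - 33258) + x) = 1/((183 - 197)/(-48637 - 33258) + 19656769/21904) = 1/(-14/(-81895) + 19656769/21904) = 1/(-14*(-1/81895) + 19656769/21904) = 1/(14/81895 + 19656769/21904) = 1/(1609791403911/1793828080) = 1793828080/1609791403911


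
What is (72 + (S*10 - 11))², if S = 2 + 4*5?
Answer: 78961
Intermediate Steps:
S = 22 (S = 2 + 20 = 22)
(72 + (S*10 - 11))² = (72 + (22*10 - 11))² = (72 + (220 - 11))² = (72 + 209)² = 281² = 78961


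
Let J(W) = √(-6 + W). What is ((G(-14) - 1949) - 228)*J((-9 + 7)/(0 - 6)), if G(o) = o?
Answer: -2191*I*√51/3 ≈ -5215.6*I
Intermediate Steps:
((G(-14) - 1949) - 228)*J((-9 + 7)/(0 - 6)) = ((-14 - 1949) - 228)*√(-6 + (-9 + 7)/(0 - 6)) = (-1963 - 228)*√(-6 - 2/(-6)) = -2191*√(-6 - 2*(-⅙)) = -2191*√(-6 + ⅓) = -2191*I*√51/3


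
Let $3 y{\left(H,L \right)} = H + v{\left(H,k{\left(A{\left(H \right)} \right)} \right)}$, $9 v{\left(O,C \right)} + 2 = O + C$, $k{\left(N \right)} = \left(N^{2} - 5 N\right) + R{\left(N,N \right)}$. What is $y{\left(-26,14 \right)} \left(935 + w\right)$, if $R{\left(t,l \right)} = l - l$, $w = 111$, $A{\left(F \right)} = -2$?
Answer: $- \frac{259408}{27} \approx -9607.7$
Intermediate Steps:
$R{\left(t,l \right)} = 0$
$k{\left(N \right)} = N^{2} - 5 N$ ($k{\left(N \right)} = \left(N^{2} - 5 N\right) + 0 = N^{2} - 5 N$)
$v{\left(O,C \right)} = - \frac{2}{9} + \frac{C}{9} + \frac{O}{9}$ ($v{\left(O,C \right)} = - \frac{2}{9} + \frac{O + C}{9} = - \frac{2}{9} + \frac{C + O}{9} = - \frac{2}{9} + \left(\frac{C}{9} + \frac{O}{9}\right) = - \frac{2}{9} + \frac{C}{9} + \frac{O}{9}$)
$y{\left(H,L \right)} = \frac{4}{9} + \frac{10 H}{27}$ ($y{\left(H,L \right)} = \frac{H + \left(- \frac{2}{9} + \frac{\left(-2\right) \left(-5 - 2\right)}{9} + \frac{H}{9}\right)}{3} = \frac{H + \left(- \frac{2}{9} + \frac{\left(-2\right) \left(-7\right)}{9} + \frac{H}{9}\right)}{3} = \frac{H + \left(- \frac{2}{9} + \frac{1}{9} \cdot 14 + \frac{H}{9}\right)}{3} = \frac{H + \left(- \frac{2}{9} + \frac{14}{9} + \frac{H}{9}\right)}{3} = \frac{H + \left(\frac{4}{3} + \frac{H}{9}\right)}{3} = \frac{\frac{4}{3} + \frac{10 H}{9}}{3} = \frac{4}{9} + \frac{10 H}{27}$)
$y{\left(-26,14 \right)} \left(935 + w\right) = \left(\frac{4}{9} + \frac{10}{27} \left(-26\right)\right) \left(935 + 111\right) = \left(\frac{4}{9} - \frac{260}{27}\right) 1046 = \left(- \frac{248}{27}\right) 1046 = - \frac{259408}{27}$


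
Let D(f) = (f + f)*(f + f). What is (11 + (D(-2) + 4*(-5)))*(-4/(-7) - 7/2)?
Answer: -41/2 ≈ -20.500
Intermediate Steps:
D(f) = 4*f**2 (D(f) = (2*f)*(2*f) = 4*f**2)
(11 + (D(-2) + 4*(-5)))*(-4/(-7) - 7/2) = (11 + (4*(-2)**2 + 4*(-5)))*(-4/(-7) - 7/2) = (11 + (4*4 - 20))*(-4*(-1/7) - 7*1/2) = (11 + (16 - 20))*(4/7 - 7/2) = (11 - 4)*(-41/14) = 7*(-41/14) = -41/2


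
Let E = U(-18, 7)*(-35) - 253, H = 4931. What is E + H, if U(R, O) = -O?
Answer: 4923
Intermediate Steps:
E = -8 (E = -1*7*(-35) - 253 = -7*(-35) - 253 = 245 - 253 = -8)
E + H = -8 + 4931 = 4923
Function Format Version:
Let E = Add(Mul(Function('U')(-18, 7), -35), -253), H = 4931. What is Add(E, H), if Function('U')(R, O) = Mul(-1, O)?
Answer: 4923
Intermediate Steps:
E = -8 (E = Add(Mul(Mul(-1, 7), -35), -253) = Add(Mul(-7, -35), -253) = Add(245, -253) = -8)
Add(E, H) = Add(-8, 4931) = 4923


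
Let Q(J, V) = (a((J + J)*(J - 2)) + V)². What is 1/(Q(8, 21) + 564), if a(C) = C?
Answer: 1/14253 ≈ 7.0161e-5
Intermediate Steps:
Q(J, V) = (V + 2*J*(-2 + J))² (Q(J, V) = ((J + J)*(J - 2) + V)² = ((2*J)*(-2 + J) + V)² = (2*J*(-2 + J) + V)² = (V + 2*J*(-2 + J))²)
1/(Q(8, 21) + 564) = 1/((21 + 2*8*(-2 + 8))² + 564) = 1/((21 + 2*8*6)² + 564) = 1/((21 + 96)² + 564) = 1/(117² + 564) = 1/(13689 + 564) = 1/14253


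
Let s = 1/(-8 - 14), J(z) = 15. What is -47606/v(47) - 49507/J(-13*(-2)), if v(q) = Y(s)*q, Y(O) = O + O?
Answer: 5528161/705 ≈ 7841.4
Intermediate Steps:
s = -1/22 (s = 1/(-22) = -1/22 ≈ -0.045455)
Y(O) = 2*O
v(q) = -q/11 (v(q) = (2*(-1/22))*q = -q/11)
-47606/v(47) - 49507/J(-13*(-2)) = -47606/((-1/11*47)) - 49507/15 = -47606/(-47/11) - 49507*1/15 = -47606*(-11/47) - 49507/15 = 523666/47 - 49507/15 = 5528161/705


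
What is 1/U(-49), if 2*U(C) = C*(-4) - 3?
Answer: 2/193 ≈ 0.010363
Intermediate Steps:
U(C) = -3/2 - 2*C (U(C) = (C*(-4) - 3)/2 = (-4*C - 3)/2 = (-3 - 4*C)/2 = -3/2 - 2*C)
1/U(-49) = 1/(-3/2 - 2*(-49)) = 1/(-3/2 + 98) = 1/(193/2) = 2/193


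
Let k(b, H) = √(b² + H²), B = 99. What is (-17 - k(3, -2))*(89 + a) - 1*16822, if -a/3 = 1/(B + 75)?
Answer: -1063413/58 - 5161*√13/58 ≈ -18656.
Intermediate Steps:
k(b, H) = √(H² + b²)
a = -1/58 (a = -3/(99 + 75) = -3/174 = -3*1/174 = -1/58 ≈ -0.017241)
(-17 - k(3, -2))*(89 + a) - 1*16822 = (-17 - √((-2)² + 3²))*(89 - 1/58) - 1*16822 = (-17 - √(4 + 9))*(5161/58) - 16822 = (-17 - √13)*(5161/58) - 16822 = (-87737/58 - 5161*√13/58) - 16822 = -1063413/58 - 5161*√13/58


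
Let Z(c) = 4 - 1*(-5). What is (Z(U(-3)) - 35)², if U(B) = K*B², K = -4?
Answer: 676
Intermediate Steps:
U(B) = -4*B²
Z(c) = 9 (Z(c) = 4 + 5 = 9)
(Z(U(-3)) - 35)² = (9 - 35)² = (-26)² = 676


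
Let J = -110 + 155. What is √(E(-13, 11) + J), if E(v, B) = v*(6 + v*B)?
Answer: √1826 ≈ 42.732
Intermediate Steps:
E(v, B) = v*(6 + B*v)
J = 45
√(E(-13, 11) + J) = √(-13*(6 + 11*(-13)) + 45) = √(-13*(6 - 143) + 45) = √(-13*(-137) + 45) = √(1781 + 45) = √1826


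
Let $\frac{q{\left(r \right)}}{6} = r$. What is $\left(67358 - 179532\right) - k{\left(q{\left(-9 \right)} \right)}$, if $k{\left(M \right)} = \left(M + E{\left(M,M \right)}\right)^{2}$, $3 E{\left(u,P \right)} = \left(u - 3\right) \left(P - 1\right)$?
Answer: $-1094255$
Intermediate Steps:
$q{\left(r \right)} = 6 r$
$E{\left(u,P \right)} = \frac{\left(-1 + P\right) \left(-3 + u\right)}{3}$ ($E{\left(u,P \right)} = \frac{\left(u - 3\right) \left(P - 1\right)}{3} = \frac{\left(-3 + u\right) \left(-1 + P\right)}{3} = \frac{\left(-1 + P\right) \left(-3 + u\right)}{3}$)
$k{\left(M \right)} = \left(1 - \frac{M}{3} + \frac{M^{2}}{3}\right)^{2}$ ($k{\left(M \right)} = \left(M + \left(1 - M - \frac{M}{3} + \frac{M M}{3}\right)\right)^{2} = \left(M + \left(1 - M - \frac{M}{3} + \frac{M^{2}}{3}\right)\right)^{2} = \left(M + \left(1 - \frac{4 M}{3} + \frac{M^{2}}{3}\right)\right)^{2} = \left(1 - \frac{M}{3} + \frac{M^{2}}{3}\right)^{2}$)
$\left(67358 - 179532\right) - k{\left(q{\left(-9 \right)} \right)} = \left(67358 - 179532\right) - \frac{\left(3 + \left(6 \left(-9\right)\right)^{2} - 6 \left(-9\right)\right)^{2}}{9} = \left(67358 - 179532\right) - \frac{\left(3 + \left(-54\right)^{2} - -54\right)^{2}}{9} = -112174 - \frac{\left(3 + 2916 + 54\right)^{2}}{9} = -112174 - \frac{2973^{2}}{9} = -112174 - \frac{1}{9} \cdot 8838729 = -112174 - 982081 = -1094255$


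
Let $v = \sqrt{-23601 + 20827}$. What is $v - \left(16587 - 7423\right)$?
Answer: $-9164 + i \sqrt{2774} \approx -9164.0 + 52.669 i$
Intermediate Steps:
$v = i \sqrt{2774}$ ($v = \sqrt{-2774} = i \sqrt{2774} \approx 52.669 i$)
$v - \left(16587 - 7423\right) = i \sqrt{2774} - \left(16587 - 7423\right) = i \sqrt{2774} - 9164 = -9164 + i \sqrt{2774}$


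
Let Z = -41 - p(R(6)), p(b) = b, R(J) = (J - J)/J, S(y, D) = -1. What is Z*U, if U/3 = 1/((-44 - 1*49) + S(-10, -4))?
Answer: 123/94 ≈ 1.3085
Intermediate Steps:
R(J) = 0 (R(J) = 0/J = 0)
U = -3/94 (U = 3/((-44 - 1*49) - 1) = 3/((-44 - 49) - 1) = 3/(-93 - 1) = 3/(-94) = 3*(-1/94) = -3/94 ≈ -0.031915)
Z = -41 (Z = -41 - 1*0 = -41 + 0 = -41)
Z*U = -41*(-3/94) = 123/94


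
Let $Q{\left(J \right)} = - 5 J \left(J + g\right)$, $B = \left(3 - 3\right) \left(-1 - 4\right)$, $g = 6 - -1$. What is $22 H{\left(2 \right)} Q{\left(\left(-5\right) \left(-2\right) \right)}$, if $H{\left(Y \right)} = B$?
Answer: $0$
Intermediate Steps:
$g = 7$ ($g = 6 + 1 = 7$)
$B = 0$ ($B = 0 \left(-5\right) = 0$)
$H{\left(Y \right)} = 0$
$Q{\left(J \right)} = - 5 J \left(7 + J\right)$ ($Q{\left(J \right)} = - 5 J \left(J + 7\right) = - 5 J \left(7 + J\right)$)
$22 H{\left(2 \right)} Q{\left(\left(-5\right) \left(-2\right) \right)} = 22 \cdot 0 \left(- 5 \left(\left(-5\right) \left(-2\right)\right) \left(7 - -10\right)\right) = 0 \left(\left(-5\right) 10 \left(7 + 10\right)\right) = 0 \left(\left(-5\right) 10 \cdot 17\right) = 0 \left(-850\right) = 0$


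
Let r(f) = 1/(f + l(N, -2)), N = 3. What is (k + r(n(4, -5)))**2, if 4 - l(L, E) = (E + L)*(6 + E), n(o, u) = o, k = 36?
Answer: 21025/16 ≈ 1314.1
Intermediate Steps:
l(L, E) = 4 - (6 + E)*(E + L) (l(L, E) = 4 - (E + L)*(6 + E) = 4 - (6 + E)*(E + L))
r(f) = 1/f (r(f) = 1/(f + (4 - 1*(-2)**2 - 6*(-2) - 6*3 - 1*(-2)*3)) = 1/(f + (4 - 1*4 + 12 - 18 + 6)) = 1/(f + (4 - 4 + 12 - 18 + 6)) = 1/(f + 0) = 1/f)
(k + r(n(4, -5)))**2 = (36 + 1/4)**2 = (145/4)**2 = 21025/16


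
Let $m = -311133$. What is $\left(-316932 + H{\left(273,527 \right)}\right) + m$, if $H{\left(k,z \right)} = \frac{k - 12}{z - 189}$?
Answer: $- \frac{212285709}{338} \approx -6.2806 \cdot 10^{5}$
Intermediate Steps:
$H{\left(k,z \right)} = \frac{-12 + k}{-189 + z}$
$\left(-316932 + H{\left(273,527 \right)}\right) + m = \left(-316932 + \frac{-12 + 273}{-189 + 527}\right) - 311133 = \left(-316932 + \frac{1}{338} \cdot 261\right) - 311133 = \left(-316932 + \frac{261}{338}\right) - 311133 = - \frac{107122755}{338} - 311133 = - \frac{212285709}{338}$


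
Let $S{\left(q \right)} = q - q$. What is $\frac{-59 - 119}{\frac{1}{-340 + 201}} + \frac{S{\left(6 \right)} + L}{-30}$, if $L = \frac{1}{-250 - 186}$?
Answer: $\frac{323625361}{13080} \approx 24742.0$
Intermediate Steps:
$S{\left(q \right)} = 0$
$L = - \frac{1}{436}$ ($L = \frac{1}{-436} = - \frac{1}{436} \approx -0.0022936$)
$\frac{-59 - 119}{\frac{1}{-340 + 201}} + \frac{S{\left(6 \right)} + L}{-30} = \frac{-59 - 119}{\frac{1}{-340 + 201}} + \frac{0 - \frac{1}{436}}{-30} = - \frac{178}{\frac{1}{-139}} - - \frac{1}{13080} = - \frac{178}{- \frac{1}{139}} + \frac{1}{13080} = \left(-178\right) \left(-139\right) + \frac{1}{13080} = 24742 + \frac{1}{13080} = \frac{323625361}{13080}$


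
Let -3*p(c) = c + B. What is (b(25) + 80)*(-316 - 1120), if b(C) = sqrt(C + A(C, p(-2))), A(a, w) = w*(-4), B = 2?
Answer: -122060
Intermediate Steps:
p(c) = -2/3 - c/3 (p(c) = -(c + 2)/3 = -(2 + c)/3 = -2/3 - c/3)
A(a, w) = -4*w
b(C) = sqrt(C) (b(C) = sqrt(C - 4*(-2/3 - 1/3*(-2))) = sqrt(C - 4*(-2/3 + 2/3)) = sqrt(C - 4*0) = sqrt(C + 0) = sqrt(C))
(b(25) + 80)*(-316 - 1120) = (sqrt(25) + 80)*(-316 - 1120) = (5 + 80)*(-1436) = 85*(-1436) = -122060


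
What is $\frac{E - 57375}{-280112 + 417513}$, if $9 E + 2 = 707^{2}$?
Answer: $- \frac{16528}{1236609} \approx -0.013366$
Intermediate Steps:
$E = \frac{499847}{9}$ ($E = - \frac{2}{9} + \frac{707^{2}}{9} = - \frac{2}{9} + \frac{1}{9} \cdot 499849 = - \frac{2}{9} + \frac{499849}{9} = \frac{499847}{9} \approx 55539.0$)
$\frac{E - 57375}{-280112 + 417513} = \frac{\frac{499847}{9} - 57375}{-280112 + 417513} = \frac{\frac{499847}{9} - 57375}{137401} = \left(- \frac{16528}{9}\right) \frac{1}{137401} = - \frac{16528}{1236609}$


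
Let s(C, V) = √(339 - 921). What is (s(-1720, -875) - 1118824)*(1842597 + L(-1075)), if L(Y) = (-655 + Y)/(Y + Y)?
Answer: -443231668931072/215 + 396158528*I*√582/215 ≈ -2.0615e+12 + 4.4452e+7*I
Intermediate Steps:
s(C, V) = I*√582 (s(C, V) = √(-582) = I*√582)
L(Y) = (-655 + Y)/(2*Y) (L(Y) = (-655 + Y)/((2*Y)) = (-655 + Y)*(1/(2*Y)) = (-655 + Y)/(2*Y))
(s(-1720, -875) - 1118824)*(1842597 + L(-1075)) = (I*√582 - 1118824)*(1842597 + (½)*(-655 - 1075)/(-1075)) = (-1118824 + I*√582)*(1842597 + (½)*(-1/1075)*(-1730)) = (-1118824 + I*√582)*(1842597 + 173/215) = (-1118824 + I*√582)*(396158528/215) = -443231668931072/215 + 396158528*I*√582/215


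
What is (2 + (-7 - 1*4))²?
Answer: 81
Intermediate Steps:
(2 + (-7 - 1*4))² = (2 + (-7 - 4))² = (2 - 11)² = (-9)² = 81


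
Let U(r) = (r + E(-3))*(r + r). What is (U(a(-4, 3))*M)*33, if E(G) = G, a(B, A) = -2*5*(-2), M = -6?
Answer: -134640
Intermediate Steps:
a(B, A) = 20 (a(B, A) = -10*(-2) = 20)
U(r) = 2*r*(-3 + r) (U(r) = (r - 3)*(r + r) = (-3 + r)*(2*r) = 2*r*(-3 + r))
(U(a(-4, 3))*M)*33 = ((2*20*(-3 + 20))*(-6))*33 = ((2*20*17)*(-6))*33 = (680*(-6))*33 = -4080*33 = -134640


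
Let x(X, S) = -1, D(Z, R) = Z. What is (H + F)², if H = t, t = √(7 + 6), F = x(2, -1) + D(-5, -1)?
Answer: (6 - √13)² ≈ 5.7334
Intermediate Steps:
F = -6 (F = -1 - 5 = -6)
t = √13 ≈ 3.6056
H = √13 ≈ 3.6056
(H + F)² = (√13 - 6)² = (-6 + √13)²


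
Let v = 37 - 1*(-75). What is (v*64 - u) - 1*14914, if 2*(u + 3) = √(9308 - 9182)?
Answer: -7743 - 3*√14/2 ≈ -7748.6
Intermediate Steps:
v = 112 (v = 37 + 75 = 112)
u = -3 + 3*√14/2 (u = -3 + √(9308 - 9182)/2 = -3 + √126/2 = -3 + (3*√14)/2 = -3 + 3*√14/2 ≈ 2.6125)
(v*64 - u) - 1*14914 = (112*64 - (-3 + 3*√14/2)) - 1*14914 = (7168 + (3 - 3*√14/2)) - 14914 = (7171 - 3*√14/2) - 14914 = -7743 - 3*√14/2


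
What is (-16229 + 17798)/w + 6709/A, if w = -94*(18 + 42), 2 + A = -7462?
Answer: -1032287/877020 ≈ -1.1770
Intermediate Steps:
A = -7464 (A = -2 - 7462 = -7464)
w = -5640 (w = -94*60 = -5640)
(-16229 + 17798)/w + 6709/A = (-16229 + 17798)/(-5640) + 6709/(-7464) = 1569*(-1/5640) + 6709*(-1/7464) = -523/1880 - 6709/7464 = -1032287/877020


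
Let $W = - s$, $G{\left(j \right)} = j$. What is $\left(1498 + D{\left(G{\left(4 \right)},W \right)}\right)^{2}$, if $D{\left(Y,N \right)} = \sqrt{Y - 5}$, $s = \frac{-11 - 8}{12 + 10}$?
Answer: $\left(1498 + i\right)^{2} \approx 2.244 \cdot 10^{6} + 3.0 \cdot 10^{3} i$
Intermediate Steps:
$s = - \frac{19}{22} \approx -0.86364$
$W = \frac{19}{22}$ ($W = \left(-1\right) \left(- \frac{19}{22}\right) = \frac{19}{22} \approx 0.86364$)
$D{\left(Y,N \right)} = \sqrt{-5 + Y}$
$\left(1498 + D{\left(G{\left(4 \right)},W \right)}\right)^{2} = \left(1498 + \sqrt{-5 + 4}\right)^{2} = \left(1498 + \sqrt{-1}\right)^{2} = \left(1498 + i\right)^{2}$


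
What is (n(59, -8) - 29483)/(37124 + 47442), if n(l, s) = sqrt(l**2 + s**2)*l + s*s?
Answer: -29419/84566 + 59*sqrt(3545)/84566 ≈ -0.30634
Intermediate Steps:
n(l, s) = s**2 + l*sqrt(l**2 + s**2) (n(l, s) = l*sqrt(l**2 + s**2) + s**2 = s**2 + l*sqrt(l**2 + s**2))
(n(59, -8) - 29483)/(37124 + 47442) = (((-8)**2 + 59*sqrt(59**2 + (-8)**2)) - 29483)/(37124 + 47442) = ((64 + 59*sqrt(3481 + 64)) - 29483)/84566 = ((64 + 59*sqrt(3545)) - 29483)*(1/84566) = (-29419 + 59*sqrt(3545))*(1/84566) = -29419/84566 + 59*sqrt(3545)/84566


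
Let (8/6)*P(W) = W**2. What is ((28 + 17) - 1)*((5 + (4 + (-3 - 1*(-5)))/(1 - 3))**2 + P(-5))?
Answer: 1001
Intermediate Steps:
P(W) = 3*W**2/4
((28 + 17) - 1)*((5 + (4 + (-3 - 1*(-5)))/(1 - 3))**2 + P(-5)) = ((28 + 17) - 1)*((5 + (4 + (-3 - 1*(-5)))/(1 - 3))**2 + (3/4)*(-5)**2) = (45 - 1)*((5 + (4 + (-3 + 5))/(-2))**2 + (3/4)*25) = 44*((5 + (4 + 2)*(-1/2))**2 + 75/4) = 44*((5 + 6*(-1/2))**2 + 75/4) = 44*((5 - 3)**2 + 75/4) = 44*(2**2 + 75/4) = 44*(4 + 75/4) = 44*(91/4) = 1001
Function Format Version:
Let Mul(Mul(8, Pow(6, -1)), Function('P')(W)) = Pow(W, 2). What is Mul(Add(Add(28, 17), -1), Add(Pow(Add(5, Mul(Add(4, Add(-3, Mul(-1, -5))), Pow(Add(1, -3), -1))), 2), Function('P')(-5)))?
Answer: 1001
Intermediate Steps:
Function('P')(W) = Mul(Rational(3, 4), Pow(W, 2))
Mul(Add(Add(28, 17), -1), Add(Pow(Add(5, Mul(Add(4, Add(-3, Mul(-1, -5))), Pow(Add(1, -3), -1))), 2), Function('P')(-5))) = Mul(Add(Add(28, 17), -1), Add(Pow(Add(5, Mul(Add(4, Add(-3, Mul(-1, -5))), Pow(Add(1, -3), -1))), 2), Mul(Rational(3, 4), Pow(-5, 2)))) = Mul(Add(45, -1), Add(Pow(Add(5, Mul(Add(4, Add(-3, 5)), Pow(-2, -1))), 2), Mul(Rational(3, 4), 25))) = Mul(44, Add(Pow(Add(5, Mul(Add(4, 2), Rational(-1, 2))), 2), Rational(75, 4))) = Mul(44, Add(Pow(Add(5, Mul(6, Rational(-1, 2))), 2), Rational(75, 4))) = Mul(44, Add(Pow(Add(5, -3), 2), Rational(75, 4))) = Mul(44, Add(Pow(2, 2), Rational(75, 4))) = Mul(44, Add(4, Rational(75, 4))) = Mul(44, Rational(91, 4)) = 1001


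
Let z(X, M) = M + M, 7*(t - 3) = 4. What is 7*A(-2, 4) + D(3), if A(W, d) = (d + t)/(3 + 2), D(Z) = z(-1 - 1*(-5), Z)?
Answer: 83/5 ≈ 16.600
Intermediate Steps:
t = 25/7 (t = 3 + (1/7)*4 = 3 + 4/7 = 25/7 ≈ 3.5714)
z(X, M) = 2*M
D(Z) = 2*Z
A(W, d) = 5/7 + d/5 (A(W, d) = (d + 25/7)/(3 + 2) = (25/7 + d)/5 = (25/7 + d)*(1/5) = 5/7 + d/5)
7*A(-2, 4) + D(3) = 7*(5/7 + (1/5)*4) + 2*3 = 7*(5/7 + 4/5) + 6 = 7*(53/35) + 6 = 53/5 + 6 = 83/5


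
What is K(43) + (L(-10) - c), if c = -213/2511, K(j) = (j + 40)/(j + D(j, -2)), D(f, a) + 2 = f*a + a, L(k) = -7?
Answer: -341507/39339 ≈ -8.6811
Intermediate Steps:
D(f, a) = -2 + a + a*f (D(f, a) = -2 + (f*a + a) = -2 + (a*f + a) = -2 + (a + a*f) = -2 + a + a*f)
K(j) = (40 + j)/(-4 - j) (K(j) = (j + 40)/(j + (-2 - 2 - 2*j)) = (40 + j)/(j + (-4 - 2*j)) = (40 + j)/(-4 - j))
c = -71/837 (c = -213*1/2511 = -71/837 ≈ -0.084827)
K(43) + (L(-10) - c) = (40 + 43)/(-4 - 1*43) + (-7 - 1*(-71/837)) = 83/(-4 - 43) + (-7 + 71/837) = 83/(-47) - 5788/837 = -1/47*83 - 5788/837 = -83/47 - 5788/837 = -341507/39339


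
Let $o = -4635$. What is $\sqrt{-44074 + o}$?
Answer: $i \sqrt{48709} \approx 220.7 i$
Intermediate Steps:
$\sqrt{-44074 + o} = \sqrt{-44074 - 4635} = \sqrt{-48709} = i \sqrt{48709}$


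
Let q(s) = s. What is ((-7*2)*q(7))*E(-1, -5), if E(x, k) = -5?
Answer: 490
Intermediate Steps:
((-7*2)*q(7))*E(-1, -5) = (-7*2*7)*(-5) = -14*7*(-5) = -98*(-5) = 490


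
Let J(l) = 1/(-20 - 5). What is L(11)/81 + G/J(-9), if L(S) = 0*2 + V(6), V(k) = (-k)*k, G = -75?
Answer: 16871/9 ≈ 1874.6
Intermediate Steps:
V(k) = -k**2
J(l) = -1/25 (J(l) = 1/(-25) = -1/25)
L(S) = -36 (L(S) = 0*2 - 1*6**2 = 0 - 1*36 = 0 - 36 = -36)
L(11)/81 + G/J(-9) = -36/81 - 75/(-1/25) = -36*1/81 - 75*(-25) = -4/9 + 1875 = 16871/9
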